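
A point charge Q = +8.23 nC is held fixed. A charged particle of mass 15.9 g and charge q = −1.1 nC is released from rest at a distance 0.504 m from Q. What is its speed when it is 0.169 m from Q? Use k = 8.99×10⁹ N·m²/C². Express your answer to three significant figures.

6.35×10⁻³ m/s

Only the electrostatic force acts, so mechanical energy is conserved: ½mv² = U₁ − U₂ = kQq(1/r₁ − 1/r₂).
U₁ − U₂ = (8.99×10⁹ N·m²/C²)(8.23×10⁻⁹ C)(-1.10×10⁻⁹ C)(1/0.504 − 1/0.169) = 3.20×10⁻⁷ J.
v = √(2·3.20×10⁻⁷/0.0159) = 6.35×10⁻³ m/s.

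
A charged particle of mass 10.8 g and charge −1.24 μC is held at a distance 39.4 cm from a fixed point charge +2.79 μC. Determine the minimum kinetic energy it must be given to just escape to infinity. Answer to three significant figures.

To just escape, total mechanical energy must reach zero at infinity: ½mv²_min + U = 0, so ½mv²_min = −U = |kQq|/r.
|U| = |kQq|/r = (8.99×10⁹ N·m²/C²)(2.79×10⁻⁶)(1.24×10⁻⁶)/(0.394) = 0.0789 J.

0.0789 J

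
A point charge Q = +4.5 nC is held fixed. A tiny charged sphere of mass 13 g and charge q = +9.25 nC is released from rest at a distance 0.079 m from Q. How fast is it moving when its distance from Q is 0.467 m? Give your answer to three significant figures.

0.0246 m/s

Only the electrostatic force acts, so mechanical energy is conserved: ½mv² = U₁ − U₂ = kQq(1/r₁ − 1/r₂).
U₁ − U₂ = (8.99×10⁹ N·m²/C²)(4.50×10⁻⁹ C)(9.25×10⁻⁹ C)(1/0.0790 − 1/0.467) = 3.94×10⁻⁶ J.
v = √(2·3.94×10⁻⁶/0.0130) = 0.0246 m/s.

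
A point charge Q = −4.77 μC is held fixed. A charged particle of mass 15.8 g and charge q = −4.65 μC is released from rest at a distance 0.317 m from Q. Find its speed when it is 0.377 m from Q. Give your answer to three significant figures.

Only the electrostatic force acts, so mechanical energy is conserved: ½mv² = U₁ − U₂ = kQq(1/r₁ − 1/r₂).
U₁ − U₂ = (8.99×10⁹ N·m²/C²)(-4.77×10⁻⁶ C)(-4.65×10⁻⁶ C)(1/0.317 − 1/0.377) = 0.100 J.
v = √(2·0.100/0.0158) = 3.56 m/s.

3.56 m/s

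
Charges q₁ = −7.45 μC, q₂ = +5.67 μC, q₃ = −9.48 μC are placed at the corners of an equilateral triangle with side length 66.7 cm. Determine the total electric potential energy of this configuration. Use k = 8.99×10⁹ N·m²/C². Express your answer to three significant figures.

-0.342 J

The work to assemble the configuration equals its total potential energy, U = Σ kqᵢqⱼ/rᵢⱼ over all pairs.
All three pair separations equal the side length, 0.667 m.
U = (-0.569) + (0.952) + (-0.724) = -0.342 J.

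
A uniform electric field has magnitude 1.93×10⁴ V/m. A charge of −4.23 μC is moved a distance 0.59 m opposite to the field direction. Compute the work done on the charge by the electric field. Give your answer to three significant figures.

0.0482 J

The potential change for a displacement 0.59 m opposite to the field direction is ΔV = +Ed = 1.14×10⁴ V.
W_field = −qΔV = 0.0482 J.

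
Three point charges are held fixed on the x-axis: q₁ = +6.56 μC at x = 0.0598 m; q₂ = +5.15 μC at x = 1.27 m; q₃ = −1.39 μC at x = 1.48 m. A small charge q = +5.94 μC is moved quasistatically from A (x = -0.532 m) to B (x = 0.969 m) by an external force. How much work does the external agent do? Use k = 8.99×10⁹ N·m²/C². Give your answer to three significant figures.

0.446 J

For quasistatic motion the external work equals the change in potential energy: W_ext = qΔV = q(V_B − V_A).
At A: distances to the source charges are 0.592 m, 1.80 m, 2.01 m; V_A = Σ kqᵢ/rᵢ = 1.19×10⁵ V.
At B: distances to the source charges are 0.909 m, 0.301 m, 0.511 m; V_B = Σ kqᵢ/rᵢ = 1.94×10⁵ V.
ΔV = V_B − V_A = 7.51×10⁴ V.
W_ext = qΔV = (5.94×10⁻⁶ C)(7.51×10⁴ V) = 0.446 J.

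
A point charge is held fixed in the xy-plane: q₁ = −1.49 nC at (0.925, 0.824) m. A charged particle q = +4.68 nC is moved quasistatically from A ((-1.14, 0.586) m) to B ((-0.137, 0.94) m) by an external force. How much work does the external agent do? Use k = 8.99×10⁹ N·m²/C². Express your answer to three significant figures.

-2.85×10⁻⁸ J

For quasistatic motion the external work equals the change in potential energy: W_ext = qΔV = q(V_B − V_A).
At A: distance to the source charge is 2.08 m; V_A = kq₁/r = -6.44 V.
At B: distance to the source charge is 1.07 m; V_B = kq₁/r = -12.5 V.
ΔV = V_B − V_A = -6.09 V.
W_ext = qΔV = (4.68×10⁻⁹ C)(-6.09 V) = -2.85×10⁻⁸ J.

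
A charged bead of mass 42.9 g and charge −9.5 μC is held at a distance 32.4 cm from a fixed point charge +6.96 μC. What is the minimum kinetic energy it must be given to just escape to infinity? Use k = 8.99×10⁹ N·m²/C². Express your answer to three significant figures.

1.83 J

To just escape, total mechanical energy must reach zero at infinity: ½mv²_min + U = 0, so ½mv²_min = −U = |kQq|/r.
|U| = |kQq|/r = (8.99×10⁹ N·m²/C²)(6.96×10⁻⁶)(9.50×10⁻⁶)/(0.324) = 1.83 J.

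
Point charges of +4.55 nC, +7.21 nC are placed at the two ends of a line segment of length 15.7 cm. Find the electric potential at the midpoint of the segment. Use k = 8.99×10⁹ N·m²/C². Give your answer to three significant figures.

1350 V

The total potential is the scalar sum of each charge's contribution, V = Σ kqᵢ/rᵢ.
Each charge is 0.0785 m from the midpoint.
V = k[(4.55×10⁻⁹)/(0.0785) + (7.21×10⁻⁹)/(0.0785)] = 1350 V.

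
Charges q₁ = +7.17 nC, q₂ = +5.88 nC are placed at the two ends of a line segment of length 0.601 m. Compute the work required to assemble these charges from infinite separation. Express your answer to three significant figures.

The assembly work is the sum of pairwise potential energies, U = Σ_{i<j} kqᵢqⱼ/rᵢⱼ.
The separation is r = 0.601 m.
U = (6.31×10⁻⁷) = 6.31×10⁻⁷ J.

6.31×10⁻⁷ J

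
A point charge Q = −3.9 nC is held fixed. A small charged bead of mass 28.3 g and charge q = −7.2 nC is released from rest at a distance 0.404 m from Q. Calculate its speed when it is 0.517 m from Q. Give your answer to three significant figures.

Only the electrostatic force acts, so mechanical energy is conserved: ½mv² = U₁ − U₂ = kQq(1/r₁ − 1/r₂).
U₁ − U₂ = (8.99×10⁹ N·m²/C²)(-3.90×10⁻⁹ C)(-7.20×10⁻⁹ C)(1/0.404 − 1/0.517) = 1.37×10⁻⁷ J.
v = √(2·1.37×10⁻⁷/0.0283) = 3.11×10⁻³ m/s.

3.11×10⁻³ m/s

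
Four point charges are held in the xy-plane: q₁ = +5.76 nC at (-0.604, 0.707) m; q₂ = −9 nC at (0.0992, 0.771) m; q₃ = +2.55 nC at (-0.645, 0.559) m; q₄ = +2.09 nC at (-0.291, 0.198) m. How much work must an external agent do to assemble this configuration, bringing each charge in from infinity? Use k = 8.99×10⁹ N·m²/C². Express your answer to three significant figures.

The assembly work is the sum of pairwise potential energies, U = Σ_{i<j} kqᵢqⱼ/rᵢⱼ.
Pair separations: r₁₂ = 0.706 m, r₁₃ = 0.154 m, r₁₄ = 0.598 m, r₂₃ = 0.774 m, r₂₄ = 0.693 m, r₃₄ = 0.506 m.
Summing all 6 pair terms gives U = -3.49×10⁻⁸ J.

-3.49×10⁻⁸ J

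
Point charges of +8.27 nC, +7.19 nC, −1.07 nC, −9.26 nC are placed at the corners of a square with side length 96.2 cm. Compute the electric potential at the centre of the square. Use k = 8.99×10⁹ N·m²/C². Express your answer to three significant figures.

67.8 V

Electric potential is a scalar, so the contributions from each charge add algebraically: V = Σ kqᵢ/rᵢ.
The distance from each corner to the centre is a√2/2 = 0.680 m.
V = k[(8.27×10⁻⁹)/(0.680) + (7.19×10⁻⁹)/(0.680) + (-1.07×10⁻⁹)/(0.680) + (-9.26×10⁻⁹)/(0.680)] = 67.8 V.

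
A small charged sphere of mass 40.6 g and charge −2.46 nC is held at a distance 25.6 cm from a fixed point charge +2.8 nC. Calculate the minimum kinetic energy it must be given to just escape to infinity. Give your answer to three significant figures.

To just escape, total mechanical energy must reach zero at infinity: ½mv²_min + U = 0, so ½mv²_min = −U = |kQq|/r.
|U| = |kQq|/r = (8.99×10⁹ N·m²/C²)(2.80×10⁻⁹)(2.46×10⁻⁹)/(0.256) = 2.42×10⁻⁷ J.

2.42×10⁻⁷ J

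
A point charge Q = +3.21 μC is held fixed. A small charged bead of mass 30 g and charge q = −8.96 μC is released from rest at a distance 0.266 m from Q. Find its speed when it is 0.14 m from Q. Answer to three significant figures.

7.64 m/s

Only the electrostatic force acts, so mechanical energy is conserved: ½mv² = U₁ − U₂ = kQq(1/r₁ − 1/r₂).
U₁ − U₂ = (8.99×10⁹ N·m²/C²)(3.21×10⁻⁶ C)(-8.96×10⁻⁶ C)(1/0.266 − 1/0.140) = 0.875 J.
v = √(2·0.875/0.0300) = 7.64 m/s.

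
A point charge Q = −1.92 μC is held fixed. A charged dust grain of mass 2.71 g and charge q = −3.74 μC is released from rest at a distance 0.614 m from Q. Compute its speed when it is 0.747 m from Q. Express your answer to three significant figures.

3.72 m/s

Only the electrostatic force acts, so mechanical energy is conserved: ½mv² = U₁ − U₂ = kQq(1/r₁ − 1/r₂).
U₁ − U₂ = (8.99×10⁹ N·m²/C²)(-1.92×10⁻⁶ C)(-3.74×10⁻⁶ C)(1/0.614 − 1/0.747) = 0.0187 J.
v = √(2·0.0187/2.71×10⁻³) = 3.72 m/s.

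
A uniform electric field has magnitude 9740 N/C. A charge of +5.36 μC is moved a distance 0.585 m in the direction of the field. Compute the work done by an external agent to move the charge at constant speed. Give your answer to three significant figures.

The potential change for a displacement 0.585 m in the direction of the field is ΔV = −Ed = -5700 V.
W_ext = qΔV = -0.0305 J.

-0.0305 J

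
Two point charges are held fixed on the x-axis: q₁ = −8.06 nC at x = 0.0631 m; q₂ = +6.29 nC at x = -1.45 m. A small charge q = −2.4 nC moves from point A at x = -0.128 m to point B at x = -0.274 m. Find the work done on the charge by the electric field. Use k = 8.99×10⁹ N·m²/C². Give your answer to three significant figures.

4.07×10⁻⁷ J

The work done by the electric force is W_field = −ΔU = −q(V_B − V_A) = q(V_A − V_B).
At A: distances to the source charges are 0.191 m, 1.32 m; V_A = Σ kqᵢ/rᵢ = -336 V.
At B: distances to the source charges are 0.337 m, 1.18 m; V_B = Σ kqᵢ/rᵢ = -167 V.
ΔV = V_B − V_A = 170 V.
W_field = −qΔV = −(-2.40×10⁻⁹ C)(170 V) = 4.07×10⁻⁷ J.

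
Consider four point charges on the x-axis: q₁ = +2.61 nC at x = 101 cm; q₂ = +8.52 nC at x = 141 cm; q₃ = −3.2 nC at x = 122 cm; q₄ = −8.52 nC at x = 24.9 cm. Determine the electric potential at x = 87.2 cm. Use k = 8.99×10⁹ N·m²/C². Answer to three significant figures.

107 V

The total potential is the scalar sum of each charge's contribution, V = Σ kqᵢ/rᵢ.
Distances from the field point to each charge: r₁ = 0.138 m, r₂ = 0.538 m, r₃ = 0.348 m, r₄ = 0.623 m.
V = k[(2.61×10⁻⁹)/(0.138) + (8.52×10⁻⁹)/(0.538) + (-3.20×10⁻⁹)/(0.348) + (-8.52×10⁻⁹)/(0.623)] = 107 V.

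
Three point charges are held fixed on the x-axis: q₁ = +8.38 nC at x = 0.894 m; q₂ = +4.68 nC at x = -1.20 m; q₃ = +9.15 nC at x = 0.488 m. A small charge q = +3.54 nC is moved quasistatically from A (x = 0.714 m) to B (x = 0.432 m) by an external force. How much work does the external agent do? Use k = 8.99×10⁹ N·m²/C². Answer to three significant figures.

For quasistatic motion the external work equals the change in potential energy: W_ext = qΔV = q(V_B − V_A).
At A: distances to the source charges are 0.180 m, 1.91 m, 0.226 m; V_A = Σ kqᵢ/rᵢ = 804 V.
At B: distances to the source charges are 0.462 m, 1.63 m, 0.0560 m; V_B = Σ kqᵢ/rᵢ = 1660 V.
ΔV = V_B − V_A = 853 V.
W_ext = qΔV = (3.54×10⁻⁹ C)(853 V) = 3.02×10⁻⁶ J.

3.02×10⁻⁶ J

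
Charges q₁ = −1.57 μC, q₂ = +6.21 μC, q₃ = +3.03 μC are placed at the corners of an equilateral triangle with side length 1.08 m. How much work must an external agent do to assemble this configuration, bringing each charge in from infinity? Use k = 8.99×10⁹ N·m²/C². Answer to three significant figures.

0.0359 J

The work to assemble the configuration equals its total potential energy, U = Σ kqᵢqⱼ/rᵢⱼ over all pairs.
All three pair separations equal the side length, 1.08 m.
U = (-0.0812) + (-0.0396) + (0.157) = 0.0359 J.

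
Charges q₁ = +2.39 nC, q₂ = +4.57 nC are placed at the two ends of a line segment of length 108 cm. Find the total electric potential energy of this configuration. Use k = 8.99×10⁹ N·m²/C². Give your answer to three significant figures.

The work to assemble the configuration equals its total potential energy, U = Σ kqᵢqⱼ/rᵢⱼ over all pairs.
The separation is r = 1.08 m.
U = (9.09×10⁻⁸) = 9.09×10⁻⁸ J.

9.09×10⁻⁸ J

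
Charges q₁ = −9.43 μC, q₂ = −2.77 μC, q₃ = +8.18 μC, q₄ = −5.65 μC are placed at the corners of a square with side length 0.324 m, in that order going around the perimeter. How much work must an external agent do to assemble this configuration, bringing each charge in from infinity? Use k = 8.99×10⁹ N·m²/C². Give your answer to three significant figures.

The work to assemble the configuration equals its total potential energy, U = Σ kqᵢqⱼ/rᵢⱼ over all pairs.
The four side pairs have separation 0.324 m and the two diagonal pairs 0.458 m.
Summing all 6 pair terms gives U = -0.914 J.

-0.914 J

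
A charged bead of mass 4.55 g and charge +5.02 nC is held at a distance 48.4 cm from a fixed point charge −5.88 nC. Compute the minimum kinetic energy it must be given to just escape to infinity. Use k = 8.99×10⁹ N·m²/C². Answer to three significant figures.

To just escape, total mechanical energy must reach zero at infinity: ½mv²_min + U = 0, so ½mv²_min = −U = |kQq|/r.
|U| = |kQq|/r = (8.99×10⁹ N·m²/C²)(5.88×10⁻⁹)(5.02×10⁻⁹)/(0.484) = 5.48×10⁻⁷ J.

5.48×10⁻⁷ J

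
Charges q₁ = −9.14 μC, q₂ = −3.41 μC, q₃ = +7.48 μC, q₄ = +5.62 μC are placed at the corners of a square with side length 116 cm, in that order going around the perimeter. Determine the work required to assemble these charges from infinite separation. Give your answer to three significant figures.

-0.508 J

The assembly work is the sum of pairwise potential energies, U = Σ_{i<j} kqᵢqⱼ/rᵢⱼ.
The four side pairs have separation 1.16 m and the two diagonal pairs 1.64 m.
Summing all 6 pair terms gives U = -0.508 J.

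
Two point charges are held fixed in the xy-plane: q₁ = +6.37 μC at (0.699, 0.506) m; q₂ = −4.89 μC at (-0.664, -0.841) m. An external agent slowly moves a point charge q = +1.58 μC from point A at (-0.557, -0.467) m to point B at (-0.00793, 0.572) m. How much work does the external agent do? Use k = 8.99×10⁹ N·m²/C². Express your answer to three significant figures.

For quasistatic motion the external work equals the change in potential energy: W_ext = qΔV = q(V_B − V_A).
At A: distances to the source charges are 1.59 m, 0.389 m; V_A = Σ kqᵢ/rᵢ = -7.70×10⁴ V.
At B: distances to the source charges are 0.710 m, 1.56 m; V_B = Σ kqᵢ/rᵢ = 5.24×10⁴ V.
ΔV = V_B − V_A = 1.29×10⁵ V.
W_ext = qΔV = (1.58×10⁻⁶ C)(1.29×10⁵ V) = 0.204 J.

0.204 J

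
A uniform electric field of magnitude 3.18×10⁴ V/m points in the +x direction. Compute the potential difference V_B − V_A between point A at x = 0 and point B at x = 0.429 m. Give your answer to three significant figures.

In a uniform field, potential decreases in the direction of E: V_B − V_A = −E·Δx.
V_B − V_A = −(3.18×10⁴ V/m)(0.429 m) = -1.36×10⁴ V.

-1.36×10⁴ V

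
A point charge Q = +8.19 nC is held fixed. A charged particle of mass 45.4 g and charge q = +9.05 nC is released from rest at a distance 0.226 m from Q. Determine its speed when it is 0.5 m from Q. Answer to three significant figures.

8.44×10⁻³ m/s

Only the electrostatic force acts, so mechanical energy is conserved: ½mv² = U₁ − U₂ = kQq(1/r₁ − 1/r₂).
U₁ − U₂ = (8.99×10⁹ N·m²/C²)(8.19×10⁻⁹ C)(9.05×10⁻⁹ C)(1/0.226 − 1/0.500) = 1.62×10⁻⁶ J.
v = √(2·1.62×10⁻⁶/0.0454) = 8.44×10⁻³ m/s.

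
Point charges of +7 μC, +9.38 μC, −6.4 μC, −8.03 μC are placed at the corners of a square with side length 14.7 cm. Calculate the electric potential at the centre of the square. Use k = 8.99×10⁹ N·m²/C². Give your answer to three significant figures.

1.69×10⁵ V

The total potential is the scalar sum of each charge's contribution, V = Σ kqᵢ/rᵢ.
The distance from each corner to the centre is a√2/2 = 0.104 m.
V = k[(7.00×10⁻⁶)/(0.104) + (9.38×10⁻⁶)/(0.104) + (-6.40×10⁻⁶)/(0.104) + (-8.03×10⁻⁶)/(0.104)] = 1.69×10⁵ V.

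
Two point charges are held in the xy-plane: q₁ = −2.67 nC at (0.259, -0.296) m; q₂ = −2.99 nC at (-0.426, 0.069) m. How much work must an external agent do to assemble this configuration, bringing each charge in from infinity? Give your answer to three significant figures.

The assembly work is the sum of pairwise potential energies, U = Σ_{i<j} kqᵢqⱼ/rᵢⱼ.
Pair separations: r₁₂ = 0.776 m.
U = (9.25×10⁻⁸) = 9.25×10⁻⁸ J.

9.25×10⁻⁸ J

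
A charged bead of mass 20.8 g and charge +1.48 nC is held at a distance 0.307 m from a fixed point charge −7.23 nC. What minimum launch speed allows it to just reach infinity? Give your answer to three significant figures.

To just escape, total mechanical energy must reach zero at infinity: ½mv²_min + U = 0, so ½mv²_min = −U = |kQq|/r.
|U| = |kQq|/r = (8.99×10⁹ N·m²/C²)(7.23×10⁻⁹)(1.48×10⁻⁹)/(0.307) = 3.13×10⁻⁷ J.
v_min = √(2|U|/m) = √(2·3.13×10⁻⁷/0.0208) = 5.49×10⁻³ m/s.

5.49×10⁻³ m/s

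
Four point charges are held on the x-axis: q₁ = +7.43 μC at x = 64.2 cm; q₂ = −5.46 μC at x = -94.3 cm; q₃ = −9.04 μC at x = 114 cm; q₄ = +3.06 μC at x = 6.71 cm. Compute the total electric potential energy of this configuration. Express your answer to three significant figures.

-1.25 J

The work to assemble the configuration equals its total potential energy, U = Σ kqᵢqⱼ/rᵢⱼ over all pairs.
Pair separations: r₁₂ = 1.58 m, r₁₃ = 0.498 m, r₁₄ = 0.575 m, r₂₃ = 2.08 m, r₂₄ = 1.01 m, r₃₄ = 1.07 m.
Summing all 6 pair terms gives U = -1.25 J.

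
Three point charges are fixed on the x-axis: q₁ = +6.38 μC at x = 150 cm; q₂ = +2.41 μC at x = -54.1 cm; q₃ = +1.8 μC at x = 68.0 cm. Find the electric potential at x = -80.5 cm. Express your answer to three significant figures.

The total potential is the scalar sum of each charge's contribution, V = Σ kqᵢ/rᵢ.
Distances from the field point to each charge: r₁ = 2.31 m, r₂ = 0.264 m, r₃ = 1.49 m.
V = k[(6.38×10⁻⁶)/(2.31) + (2.41×10⁻⁶)/(0.264) + (1.80×10⁻⁶)/(1.49)] = 1.18×10⁵ V.

1.18×10⁵ V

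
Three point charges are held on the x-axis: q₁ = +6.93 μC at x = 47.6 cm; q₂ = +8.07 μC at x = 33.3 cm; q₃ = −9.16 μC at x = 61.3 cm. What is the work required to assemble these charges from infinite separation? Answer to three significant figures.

-3.02 J

The assembly work is the sum of pairwise potential energies, U = Σ_{i<j} kqᵢqⱼ/rᵢⱼ.
Pair separations: r₁₂ = 0.143 m, r₁₃ = 0.137 m, r₂₃ = 0.280 m.
U = (3.52) + (-4.17) + (-2.37) = -3.02 J.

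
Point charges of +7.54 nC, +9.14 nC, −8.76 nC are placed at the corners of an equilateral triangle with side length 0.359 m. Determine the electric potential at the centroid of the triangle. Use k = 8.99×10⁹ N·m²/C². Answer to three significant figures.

344 V

Electric potential is a scalar, so the contributions from each charge add algebraically: V = Σ kqᵢ/rᵢ.
The distance from each vertex to the centroid is a/√3 = 0.207 m.
V = k[(7.54×10⁻⁹)/(0.207) + (9.14×10⁻⁹)/(0.207) + (-8.76×10⁻⁹)/(0.207)] = 344 V.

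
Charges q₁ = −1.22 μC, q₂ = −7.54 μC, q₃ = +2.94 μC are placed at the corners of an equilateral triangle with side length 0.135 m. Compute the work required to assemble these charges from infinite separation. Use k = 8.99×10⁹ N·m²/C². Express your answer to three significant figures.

-1.10 J

The work to assemble the configuration equals its total potential energy, U = Σ kqᵢqⱼ/rᵢⱼ over all pairs.
All three pair separations equal the side length, 0.135 m.
U = (0.613) + (-0.239) + (-1.48) = -1.10 J.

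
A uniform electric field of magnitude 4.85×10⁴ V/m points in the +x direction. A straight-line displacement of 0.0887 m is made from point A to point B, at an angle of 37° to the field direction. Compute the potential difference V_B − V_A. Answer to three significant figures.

Only the component of displacement along E changes the potential: ΔV = −E·d·cosθ.
ΔV = −(4.85×10⁴ V/m)(0.0887 m)cos37° = -3440 V.

-3440 V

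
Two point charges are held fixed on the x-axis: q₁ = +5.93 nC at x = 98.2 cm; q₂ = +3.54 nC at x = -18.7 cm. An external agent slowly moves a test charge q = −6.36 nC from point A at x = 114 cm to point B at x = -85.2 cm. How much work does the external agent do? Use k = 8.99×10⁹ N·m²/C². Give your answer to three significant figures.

For quasistatic motion the external work equals the change in potential energy: W_ext = qΔV = q(V_B − V_A).
At A: distances to the source charges are 0.158 m, 1.33 m; V_A = Σ kqᵢ/rᵢ = 361 V.
At B: distances to the source charges are 1.83 m, 0.665 m; V_B = Σ kqᵢ/rᵢ = 76.9 V.
ΔV = V_B − V_A = -284 V.
W_ext = qΔV = (-6.36×10⁻⁹ C)(-284 V) = 1.81×10⁻⁶ J.

1.81×10⁻⁶ J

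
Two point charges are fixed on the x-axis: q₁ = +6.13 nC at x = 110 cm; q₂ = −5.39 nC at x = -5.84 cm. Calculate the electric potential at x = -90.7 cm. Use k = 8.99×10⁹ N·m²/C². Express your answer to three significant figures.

Electric potential is a scalar, so the contributions from each charge add algebraically: V = Σ kqᵢ/rᵢ.
Distances from the field point to each charge: r₁ = 2.01 m, r₂ = 0.849 m.
V = k[(6.13×10⁻⁹)/(2.01) + (-5.39×10⁻⁹)/(0.849)] = -29.6 V.

-29.6 V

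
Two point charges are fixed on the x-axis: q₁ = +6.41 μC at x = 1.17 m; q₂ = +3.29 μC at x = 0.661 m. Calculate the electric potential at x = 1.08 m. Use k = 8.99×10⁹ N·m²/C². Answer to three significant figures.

Electric potential is a scalar, so the contributions from each charge add algebraically: V = Σ kqᵢ/rᵢ.
Distances from the field point to each charge: r₁ = 0.0900 m, r₂ = 0.419 m.
V = k[(6.41×10⁻⁶)/(0.0900) + (3.29×10⁻⁶)/(0.419)] = 7.11×10⁵ V.

7.11×10⁵ V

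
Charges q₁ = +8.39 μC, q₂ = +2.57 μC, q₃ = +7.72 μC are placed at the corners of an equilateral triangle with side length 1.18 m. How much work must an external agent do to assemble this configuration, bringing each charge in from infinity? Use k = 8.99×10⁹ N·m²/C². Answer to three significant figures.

The work to assemble the configuration equals its total potential energy, U = Σ kqᵢqⱼ/rᵢⱼ over all pairs.
All three pair separations equal the side length, 1.18 m.
U = (0.164) + (0.493) + (0.151) = 0.809 J.

0.809 J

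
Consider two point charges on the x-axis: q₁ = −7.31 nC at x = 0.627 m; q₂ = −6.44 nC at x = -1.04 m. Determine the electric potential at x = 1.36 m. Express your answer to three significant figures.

Electric potential is a scalar, so the contributions from each charge add algebraically: V = Σ kqᵢ/rᵢ.
Distances from the field point to each charge: r₁ = 0.733 m, r₂ = 2.40 m.
V = k[(-7.31×10⁻⁹)/(0.733) + (-6.44×10⁻⁹)/(2.40)] = -114 V.

-114 V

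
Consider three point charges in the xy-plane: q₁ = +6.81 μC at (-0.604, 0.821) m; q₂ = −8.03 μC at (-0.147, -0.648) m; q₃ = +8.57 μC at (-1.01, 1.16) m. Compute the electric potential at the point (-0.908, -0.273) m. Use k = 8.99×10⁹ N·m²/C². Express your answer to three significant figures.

Electric potential is a scalar, so the contributions from each charge add algebraically: V = Σ kqᵢ/rᵢ.
Distances from the field point to each charge: r₁ = 1.14 m, r₂ = 0.848 m, r₃ = 1.44 m.
V = k[(6.81×10⁻⁶)/(1.14) + (-8.03×10⁻⁶)/(0.848) + (8.57×10⁻⁶)/(1.44)] = 2.25×10⁴ V.

2.25×10⁴ V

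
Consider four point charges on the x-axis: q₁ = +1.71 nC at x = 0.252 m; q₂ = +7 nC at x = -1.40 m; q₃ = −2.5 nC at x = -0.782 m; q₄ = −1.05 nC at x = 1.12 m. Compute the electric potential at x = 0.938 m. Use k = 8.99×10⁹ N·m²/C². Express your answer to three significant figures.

-15.6 V

Electric potential is a scalar, so the contributions from each charge add algebraically: V = Σ kqᵢ/rᵢ.
Distances from the field point to each charge: r₁ = 0.686 m, r₂ = 2.34 m, r₃ = 1.72 m, r₄ = 0.182 m.
V = k[(1.71×10⁻⁹)/(0.686) + (7.00×10⁻⁹)/(2.34) + (-2.50×10⁻⁹)/(1.72) + (-1.05×10⁻⁹)/(0.182)] = -15.6 V.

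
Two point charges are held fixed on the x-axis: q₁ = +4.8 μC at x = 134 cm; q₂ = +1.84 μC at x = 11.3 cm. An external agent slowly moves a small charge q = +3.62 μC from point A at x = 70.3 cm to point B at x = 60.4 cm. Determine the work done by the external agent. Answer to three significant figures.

For quasistatic motion the external work equals the change in potential energy: W_ext = qΔV = q(V_B − V_A).
At A: distances to the source charges are 0.637 m, 0.590 m; V_A = Σ kqᵢ/rᵢ = 9.58×10⁴ V.
At B: distances to the source charges are 0.736 m, 0.491 m; V_B = Σ kqᵢ/rᵢ = 9.23×10⁴ V.
ΔV = V_B − V_A = -3460 V.
W_ext = qΔV = (3.62×10⁻⁶ C)(-3460 V) = -0.0125 J.

-0.0125 J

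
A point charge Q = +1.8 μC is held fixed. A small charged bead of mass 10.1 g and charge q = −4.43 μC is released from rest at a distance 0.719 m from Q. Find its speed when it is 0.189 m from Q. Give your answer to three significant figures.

7.44 m/s

Only the electrostatic force acts, so mechanical energy is conserved: ½mv² = U₁ − U₂ = kQq(1/r₁ − 1/r₂).
U₁ − U₂ = (8.99×10⁹ N·m²/C²)(1.80×10⁻⁶ C)(-4.43×10⁻⁶ C)(1/0.719 − 1/0.189) = 0.280 J.
v = √(2·0.280/0.0101) = 7.44 m/s.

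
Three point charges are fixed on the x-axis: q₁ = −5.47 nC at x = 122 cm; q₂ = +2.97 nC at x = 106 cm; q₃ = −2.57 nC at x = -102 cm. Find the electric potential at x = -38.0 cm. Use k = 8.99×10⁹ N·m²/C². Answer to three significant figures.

Electric potential is a scalar, so the contributions from each charge add algebraically: V = Σ kqᵢ/rᵢ.
Distances from the field point to each charge: r₁ = 1.60 m, r₂ = 1.44 m, r₃ = 0.640 m.
V = k[(-5.47×10⁻⁹)/(1.60) + (2.97×10⁻⁹)/(1.44) + (-2.57×10⁻⁹)/(0.640)] = -48.3 V.

-48.3 V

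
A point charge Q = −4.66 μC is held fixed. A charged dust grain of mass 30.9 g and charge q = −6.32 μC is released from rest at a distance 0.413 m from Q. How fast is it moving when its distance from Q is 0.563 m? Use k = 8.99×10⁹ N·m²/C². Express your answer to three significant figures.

Only the electrostatic force acts, so mechanical energy is conserved: ½mv² = U₁ − U₂ = kQq(1/r₁ − 1/r₂).
U₁ − U₂ = (8.99×10⁹ N·m²/C²)(-4.66×10⁻⁶ C)(-6.32×10⁻⁶ C)(1/0.413 − 1/0.563) = 0.171 J.
v = √(2·0.171/0.0309) = 3.32 m/s.

3.32 m/s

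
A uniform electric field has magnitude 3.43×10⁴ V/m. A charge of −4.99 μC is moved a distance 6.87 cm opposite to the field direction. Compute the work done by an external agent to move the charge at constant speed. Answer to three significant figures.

-0.0118 J

The potential change for a displacement 6.87 cm opposite to the field direction is ΔV = +Ed = 2360 V.
W_ext = qΔV = -0.0118 J.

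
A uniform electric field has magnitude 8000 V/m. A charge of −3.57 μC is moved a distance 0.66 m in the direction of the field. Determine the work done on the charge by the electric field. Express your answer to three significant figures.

The potential change for a displacement 0.66 m in the direction of the field is ΔV = −Ed = -5280 V.
W_field = −qΔV = -0.0188 J.

-0.0188 J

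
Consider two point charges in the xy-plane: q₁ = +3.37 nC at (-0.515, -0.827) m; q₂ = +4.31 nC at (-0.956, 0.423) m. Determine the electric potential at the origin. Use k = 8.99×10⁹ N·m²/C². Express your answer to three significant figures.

Electric potential is a scalar, so the contributions from each charge add algebraically: V = Σ kqᵢ/rᵢ.
Distances from the field point to each charge: r₁ = 0.974 m, r₂ = 1.05 m.
V = k[(3.37×10⁻⁹)/(0.974) + (4.31×10⁻⁹)/(1.05)] = 68.2 V.

68.2 V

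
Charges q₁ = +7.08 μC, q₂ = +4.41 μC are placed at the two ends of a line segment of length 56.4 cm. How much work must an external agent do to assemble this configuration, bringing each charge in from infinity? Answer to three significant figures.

The work to assemble the configuration equals its total potential energy, U = Σ kqᵢqⱼ/rᵢⱼ over all pairs.
The separation is r = 0.564 m.
U = (0.498) = 0.498 J.

0.498 J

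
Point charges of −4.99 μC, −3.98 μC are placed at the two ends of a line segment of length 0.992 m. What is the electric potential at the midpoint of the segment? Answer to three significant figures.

Electric potential is a scalar, so the contributions from each charge add algebraically: V = Σ kqᵢ/rᵢ.
Each charge is 0.496 m from the midpoint.
V = k[(-4.99×10⁻⁶)/(0.496) + (-3.98×10⁻⁶)/(0.496)] = -1.63×10⁵ V.

-1.63×10⁵ V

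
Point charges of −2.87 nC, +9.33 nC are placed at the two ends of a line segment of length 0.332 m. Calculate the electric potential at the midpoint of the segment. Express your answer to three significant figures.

The total potential is the scalar sum of each charge's contribution, V = Σ kqᵢ/rᵢ.
Each charge is 0.166 m from the midpoint.
V = k[(-2.87×10⁻⁹)/(0.166) + (9.33×10⁻⁹)/(0.166)] = 350 V.

350 V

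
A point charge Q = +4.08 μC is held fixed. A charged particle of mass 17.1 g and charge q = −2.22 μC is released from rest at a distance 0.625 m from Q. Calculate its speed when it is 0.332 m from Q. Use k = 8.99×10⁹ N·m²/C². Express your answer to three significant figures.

Only the electrostatic force acts, so mechanical energy is conserved: ½mv² = U₁ − U₂ = kQq(1/r₁ − 1/r₂).
U₁ − U₂ = (8.99×10⁹ N·m²/C²)(4.08×10⁻⁶ C)(-2.22×10⁻⁶ C)(1/0.625 − 1/0.332) = 0.115 J.
v = √(2·0.115/0.0171) = 3.67 m/s.

3.67 m/s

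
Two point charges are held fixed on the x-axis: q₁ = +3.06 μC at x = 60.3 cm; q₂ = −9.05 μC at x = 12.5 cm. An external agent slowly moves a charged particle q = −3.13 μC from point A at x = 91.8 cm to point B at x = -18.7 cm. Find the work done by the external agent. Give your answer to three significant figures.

For quasistatic motion the external work equals the change in potential energy: W_ext = qΔV = q(V_B − V_A).
At A: distances to the source charges are 0.315 m, 0.793 m; V_A = Σ kqᵢ/rᵢ = -1.53×10⁴ V.
At B: distances to the source charges are 0.790 m, 0.312 m; V_B = Σ kqᵢ/rᵢ = -2.26×10⁵ V.
ΔV = V_B − V_A = -2.11×10⁵ V.
W_ext = qΔV = (-3.13×10⁻⁶ C)(-2.11×10⁵ V) = 0.659 J.

0.659 J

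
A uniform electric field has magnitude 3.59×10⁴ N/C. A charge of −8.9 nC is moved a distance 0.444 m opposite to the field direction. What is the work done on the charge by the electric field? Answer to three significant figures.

1.42×10⁻⁴ J

The potential change for a displacement 0.444 m opposite to the field direction is ΔV = +Ed = 1.59×10⁴ V.
W_field = −qΔV = 1.42×10⁻⁴ J.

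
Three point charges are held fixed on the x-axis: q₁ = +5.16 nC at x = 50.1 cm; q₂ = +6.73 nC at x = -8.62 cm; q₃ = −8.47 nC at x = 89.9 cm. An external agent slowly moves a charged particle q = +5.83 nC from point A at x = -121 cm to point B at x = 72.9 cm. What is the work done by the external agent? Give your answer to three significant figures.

For quasistatic motion the external work equals the change in potential energy: W_ext = qΔV = q(V_B − V_A).
At A: distances to the source charges are 1.71 m, 1.12 m, 2.11 m; V_A = Σ kqᵢ/rᵢ = 44.8 V.
At B: distances to the source charges are 0.228 m, 0.815 m, 0.170 m; V_B = Σ kqᵢ/rᵢ = -170 V.
ΔV = V_B − V_A = -215 V.
W_ext = qΔV = (5.83×10⁻⁹ C)(-215 V) = -1.25×10⁻⁶ J.

-1.25×10⁻⁶ J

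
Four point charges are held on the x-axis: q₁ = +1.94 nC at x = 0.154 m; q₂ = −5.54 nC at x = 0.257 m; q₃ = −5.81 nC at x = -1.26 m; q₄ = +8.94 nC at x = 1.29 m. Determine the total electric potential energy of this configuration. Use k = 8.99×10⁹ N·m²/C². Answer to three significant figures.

-1.30×10⁻⁶ J

The assembly work is the sum of pairwise potential energies, U = Σ_{i<j} kqᵢqⱼ/rᵢⱼ.
Pair separations: r₁₂ = 0.103 m, r₁₃ = 1.41 m, r₁₄ = 1.14 m, r₂₃ = 1.52 m, r₂₄ = 1.03 m, r₃₄ = 2.55 m.
Summing all 6 pair terms gives U = -1.30×10⁻⁶ J.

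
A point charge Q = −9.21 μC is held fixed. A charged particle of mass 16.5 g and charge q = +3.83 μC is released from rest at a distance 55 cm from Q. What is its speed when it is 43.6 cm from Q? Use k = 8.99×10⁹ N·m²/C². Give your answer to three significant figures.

Only the electrostatic force acts, so mechanical energy is conserved: ½mv² = U₁ − U₂ = kQq(1/r₁ − 1/r₂).
U₁ − U₂ = (8.99×10⁹ N·m²/C²)(-9.21×10⁻⁶ C)(3.83×10⁻⁶ C)(1/0.550 − 1/0.436) = 0.151 J.
v = √(2·0.151/0.0165) = 4.27 m/s.

4.27 m/s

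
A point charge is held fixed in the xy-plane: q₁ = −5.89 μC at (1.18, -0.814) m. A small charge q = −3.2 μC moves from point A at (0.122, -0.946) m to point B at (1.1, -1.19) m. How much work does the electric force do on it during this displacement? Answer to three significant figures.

The work done by the electric force is W_field = −ΔU = −q(V_B − V_A) = q(V_A − V_B).
At A: distance to the source charge is 1.07 m; V_A = kq₁/r = -4.97×10⁴ V.
At B: distance to the source charge is 0.384 m; V_B = kq₁/r = -1.38×10⁵ V.
ΔV = V_B − V_A = -8.81×10⁴ V.
W_field = −qΔV = −(-3.20×10⁻⁶ C)(-8.81×10⁴ V) = -0.282 J.

-0.282 J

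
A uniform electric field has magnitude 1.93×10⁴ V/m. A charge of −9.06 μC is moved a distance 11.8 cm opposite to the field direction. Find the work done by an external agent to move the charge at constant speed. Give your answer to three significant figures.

-0.0206 J

The potential change for a displacement 11.8 cm opposite to the field direction is ΔV = +Ed = 2280 V.
W_ext = qΔV = -0.0206 J.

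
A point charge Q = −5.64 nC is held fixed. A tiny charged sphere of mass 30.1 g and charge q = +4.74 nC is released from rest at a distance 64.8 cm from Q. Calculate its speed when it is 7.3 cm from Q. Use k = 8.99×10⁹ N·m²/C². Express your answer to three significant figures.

0.0139 m/s

Only the electrostatic force acts, so mechanical energy is conserved: ½mv² = U₁ − U₂ = kQq(1/r₁ − 1/r₂).
U₁ − U₂ = (8.99×10⁹ N·m²/C²)(-5.64×10⁻⁹ C)(4.74×10⁻⁹ C)(1/0.648 − 1/0.0730) = 2.92×10⁻⁶ J.
v = √(2·2.92×10⁻⁶/0.0301) = 0.0139 m/s.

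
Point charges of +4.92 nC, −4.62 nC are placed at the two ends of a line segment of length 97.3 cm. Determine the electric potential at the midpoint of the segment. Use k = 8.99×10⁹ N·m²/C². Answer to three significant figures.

5.54 V

Electric potential is a scalar, so the contributions from each charge add algebraically: V = Σ kqᵢ/rᵢ.
Each charge is 0.486 m from the midpoint.
V = k[(4.92×10⁻⁹)/(0.486) + (-4.62×10⁻⁹)/(0.486)] = 5.54 V.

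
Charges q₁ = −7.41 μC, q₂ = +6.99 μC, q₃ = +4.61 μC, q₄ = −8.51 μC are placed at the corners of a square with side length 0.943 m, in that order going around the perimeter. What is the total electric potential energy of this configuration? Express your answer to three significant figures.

-0.591 J

The assembly work is the sum of pairwise potential energies, U = Σ_{i<j} kqᵢqⱼ/rᵢⱼ.
The four side pairs have separation 0.943 m and the two diagonal pairs 1.33 m.
Summing all 6 pair terms gives U = -0.591 J.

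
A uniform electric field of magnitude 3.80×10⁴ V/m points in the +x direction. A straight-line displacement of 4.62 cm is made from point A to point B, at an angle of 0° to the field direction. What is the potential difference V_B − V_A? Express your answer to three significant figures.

Only the component of displacement along E changes the potential: ΔV = −E·d·cosθ.
ΔV = −(3.80×10⁴ V/m)(0.0462 m)cos0° = -1760 V.

-1760 V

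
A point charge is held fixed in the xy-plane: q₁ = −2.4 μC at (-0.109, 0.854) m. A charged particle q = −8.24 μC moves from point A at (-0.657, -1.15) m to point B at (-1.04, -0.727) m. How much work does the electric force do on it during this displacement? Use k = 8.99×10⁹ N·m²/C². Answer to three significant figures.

The work done by the electric force is W_field = −ΔU = −q(V_B − V_A) = q(V_A − V_B).
At A: distance to the source charge is 2.08 m; V_A = kq₁/r = -1.04×10⁴ V.
At B: distance to the source charge is 1.83 m; V_B = kq₁/r = -1.18×10⁴ V.
ΔV = V_B − V_A = -1370 V.
W_field = −qΔV = −(-8.24×10⁻⁶ C)(-1370 V) = -0.0113 J.

-0.0113 J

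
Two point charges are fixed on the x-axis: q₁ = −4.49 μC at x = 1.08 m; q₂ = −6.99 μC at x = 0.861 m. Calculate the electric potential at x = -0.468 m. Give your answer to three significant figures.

Electric potential is a scalar, so the contributions from each charge add algebraically: V = Σ kqᵢ/rᵢ.
Distances from the field point to each charge: r₁ = 1.55 m, r₂ = 1.33 m.
V = k[(-4.49×10⁻⁶)/(1.55) + (-6.99×10⁻⁶)/(1.33)] = -7.34×10⁴ V.

-7.34×10⁴ V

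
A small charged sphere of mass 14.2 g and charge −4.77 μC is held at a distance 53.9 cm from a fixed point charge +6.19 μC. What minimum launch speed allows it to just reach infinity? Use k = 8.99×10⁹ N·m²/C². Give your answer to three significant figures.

8.33 m/s

To just escape, total mechanical energy must reach zero at infinity: ½mv²_min + U = 0, so ½mv²_min = −U = |kQq|/r.
|U| = |kQq|/r = (8.99×10⁹ N·m²/C²)(6.19×10⁻⁶)(4.77×10⁻⁶)/(0.539) = 0.492 J.
v_min = √(2|U|/m) = √(2·0.492/0.0142) = 8.33 m/s.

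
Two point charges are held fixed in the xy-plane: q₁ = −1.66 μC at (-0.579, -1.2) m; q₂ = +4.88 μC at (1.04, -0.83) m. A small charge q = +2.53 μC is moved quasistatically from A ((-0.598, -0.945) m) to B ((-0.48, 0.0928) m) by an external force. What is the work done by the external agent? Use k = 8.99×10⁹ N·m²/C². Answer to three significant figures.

0.113 J

For quasistatic motion the external work equals the change in potential energy: W_ext = qΔV = q(V_B − V_A).
At A: distances to the source charges are 0.256 m, 1.64 m; V_A = Σ kqᵢ/rᵢ = -3.16×10⁴ V.
At B: distances to the source charges are 1.30 m, 1.78 m; V_B = Σ kqᵢ/rᵢ = 1.32×10⁴ V.
ΔV = V_B − V_A = 4.48×10⁴ V.
W_ext = qΔV = (2.53×10⁻⁶ C)(4.48×10⁴ V) = 0.113 J.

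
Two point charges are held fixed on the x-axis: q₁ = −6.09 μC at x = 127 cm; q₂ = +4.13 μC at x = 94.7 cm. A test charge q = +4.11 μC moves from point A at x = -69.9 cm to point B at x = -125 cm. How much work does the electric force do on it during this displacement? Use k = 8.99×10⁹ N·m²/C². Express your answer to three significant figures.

The work done by the electric force is W_field = −ΔU = −q(V_B − V_A) = q(V_A − V_B).
At A: distances to the source charges are 1.97 m, 1.65 m; V_A = Σ kqᵢ/rᵢ = -5250 V.
At B: distances to the source charges are 2.52 m, 2.20 m; V_B = Σ kqᵢ/rᵢ = -4830 V.
ΔV = V_B − V_A = 423 V.
W_field = −qΔV = −(4.11×10⁻⁶ C)(423 V) = -1.74×10⁻³ J.

-1.74×10⁻³ J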